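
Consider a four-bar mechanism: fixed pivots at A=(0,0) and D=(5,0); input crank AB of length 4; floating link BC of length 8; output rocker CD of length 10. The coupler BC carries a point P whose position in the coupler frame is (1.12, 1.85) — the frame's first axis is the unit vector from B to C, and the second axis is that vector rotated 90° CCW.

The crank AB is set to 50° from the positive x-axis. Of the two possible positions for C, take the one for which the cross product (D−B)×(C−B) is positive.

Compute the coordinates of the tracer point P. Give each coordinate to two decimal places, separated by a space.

A=(0,0), D=(5.00,0)
B = A + 4.00·(cos50°, sin50°) = (2.5712, 3.0642)
|BD| = 3.9101
circle(B,8.00) ∩ circle(D,10.00): a=-2.6485, h=7.5489
  candidates: C₊=(6.8418,9.8289) cross=29.516; C₋=(-4.9898,0.4505) cross=-29.516
  mode + wants cross > 0 → take C=(6.8418,9.8289) (cross=29.516)
ex = (C−B)/|BC| = (0.5338,0.8456); ey = (-0.8456,0.5338)
P = B + 1.12·ex + 1.85·ey = (1.6047,4.9988)

1.60 5.00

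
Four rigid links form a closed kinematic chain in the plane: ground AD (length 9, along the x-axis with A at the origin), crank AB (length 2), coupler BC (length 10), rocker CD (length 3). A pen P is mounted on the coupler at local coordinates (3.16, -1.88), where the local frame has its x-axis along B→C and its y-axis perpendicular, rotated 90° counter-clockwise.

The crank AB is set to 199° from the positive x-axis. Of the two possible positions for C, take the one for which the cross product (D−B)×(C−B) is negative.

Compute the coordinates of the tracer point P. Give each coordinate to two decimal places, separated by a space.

0.80 -3.16

A=(0,0), D=(9.00,0)
B = A + 2.00·(cos199°, sin199°) = (-1.8910, -0.6511)
|BD| = 10.9105
circle(B,10.00) ∩ circle(D,3.00): a=9.6255, h=2.7109
  candidates: C₊=(7.5556,2.6294) cross=29.577; C₋=(7.8791,-2.7827) cross=-29.577
  mode - wants cross < 0 → take C=(7.8791,-2.7827) (cross=-29.577)
ex = (C−B)/|BC| = (0.9770,-0.2132); ey = (0.2132,0.9770)
P = B + 3.16·ex + -1.88·ey = (0.7956,-3.1615)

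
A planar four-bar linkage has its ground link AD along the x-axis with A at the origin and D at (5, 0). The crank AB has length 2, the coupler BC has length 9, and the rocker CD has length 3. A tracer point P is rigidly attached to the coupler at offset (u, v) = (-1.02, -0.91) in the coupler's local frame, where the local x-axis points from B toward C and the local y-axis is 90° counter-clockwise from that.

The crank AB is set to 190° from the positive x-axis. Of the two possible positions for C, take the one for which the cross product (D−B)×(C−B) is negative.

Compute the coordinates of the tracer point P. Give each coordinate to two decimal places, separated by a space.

A=(0,0), D=(5.00,0)
B = A + 2.00·(cos190°, sin190°) = (-1.9696, -0.3473)
|BD| = 6.9783
circle(B,9.00) ∩ circle(D,3.00): a=8.6480, h=2.4924
  candidates: C₊=(6.5436,2.5724) cross=17.392; C₋=(6.7917,-2.4062) cross=-17.392
  mode - wants cross < 0 → take C=(6.7917,-2.4062) (cross=-17.392)
ex = (C−B)/|BC| = (0.9735,-0.2288); ey = (0.2288,0.9735)
P = B + -1.02·ex + -0.91·ey = (-3.1707,-0.9998)

-3.17 -1.00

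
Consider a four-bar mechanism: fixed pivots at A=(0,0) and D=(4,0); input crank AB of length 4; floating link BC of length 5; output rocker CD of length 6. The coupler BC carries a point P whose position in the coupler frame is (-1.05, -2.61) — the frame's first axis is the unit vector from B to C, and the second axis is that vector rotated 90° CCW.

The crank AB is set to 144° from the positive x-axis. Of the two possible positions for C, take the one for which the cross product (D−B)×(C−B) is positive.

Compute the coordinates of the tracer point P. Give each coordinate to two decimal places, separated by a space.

A=(0,0), D=(4.00,0)
B = A + 4.00·(cos144°, sin144°) = (-3.2361, 2.3511)
|BD| = 7.6085
circle(B,5.00) ∩ circle(D,6.00): a=3.0813, h=3.9377
  candidates: C₊=(0.9113,5.1439) cross=29.960; C₋=(-1.5223,-2.3460) cross=-29.960
  mode + wants cross > 0 → take C=(0.9113,5.1439) (cross=29.960)
ex = (C−B)/|BC| = (0.8295,0.5586); ey = (-0.5586,0.8295)
P = B + -1.05·ex + -2.61·ey = (-2.6492,-0.4003)

-2.65 -0.40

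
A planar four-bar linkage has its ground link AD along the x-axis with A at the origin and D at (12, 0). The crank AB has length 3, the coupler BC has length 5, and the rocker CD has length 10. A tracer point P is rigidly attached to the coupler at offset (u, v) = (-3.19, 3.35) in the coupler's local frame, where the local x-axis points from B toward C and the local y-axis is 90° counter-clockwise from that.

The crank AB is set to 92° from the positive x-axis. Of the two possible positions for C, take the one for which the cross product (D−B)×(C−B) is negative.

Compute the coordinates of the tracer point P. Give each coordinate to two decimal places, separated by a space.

A=(0,0), D=(12.00,0)
B = A + 3.00·(cos92°, sin92°) = (-0.1047, 2.9982)
|BD| = 12.4705
circle(B,5.00) ∩ circle(D,10.00): a=3.2281, h=3.8183
  candidates: C₊=(3.9467,5.9283) cross=47.616; C₋=(2.1108,-1.4842) cross=-47.616
  mode - wants cross < 0 → take C=(2.1108,-1.4842) (cross=-47.616)
ex = (C−B)/|BC| = (0.4431,-0.8965); ey = (0.8965,0.4431)
P = B + -3.19·ex + 3.35·ey = (1.4850,7.3423)

1.49 7.34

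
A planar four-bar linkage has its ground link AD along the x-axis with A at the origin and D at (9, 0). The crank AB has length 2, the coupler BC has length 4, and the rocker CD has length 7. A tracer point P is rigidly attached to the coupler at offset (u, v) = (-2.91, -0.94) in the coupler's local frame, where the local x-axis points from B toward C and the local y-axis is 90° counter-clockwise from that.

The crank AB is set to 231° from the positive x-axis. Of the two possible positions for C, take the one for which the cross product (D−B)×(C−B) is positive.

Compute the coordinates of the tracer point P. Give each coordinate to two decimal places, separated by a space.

-3.12 -3.98

A=(0,0), D=(9.00,0)
B = A + 2.00·(cos231°, sin231°) = (-1.2586, -1.5543)
|BD| = 10.3757
circle(B,4.00) ∩ circle(D,7.00): a=3.5976, h=1.7485
  candidates: C₊=(2.0364,0.7134) cross=18.142; C₋=(2.5603,-2.7441) cross=-18.142
  mode + wants cross > 0 → take C=(2.0364,0.7134) (cross=18.142)
ex = (C−B)/|BC| = (0.8238,0.5669); ey = (-0.5669,0.8238)
P = B + -2.91·ex + -0.94·ey = (-3.1229,-3.9784)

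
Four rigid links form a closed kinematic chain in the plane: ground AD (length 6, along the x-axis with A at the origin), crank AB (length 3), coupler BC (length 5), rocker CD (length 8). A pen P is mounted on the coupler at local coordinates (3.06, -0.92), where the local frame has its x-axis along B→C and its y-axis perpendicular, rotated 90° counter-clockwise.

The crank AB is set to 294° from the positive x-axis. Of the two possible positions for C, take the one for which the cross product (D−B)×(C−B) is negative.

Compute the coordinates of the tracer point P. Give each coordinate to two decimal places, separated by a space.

1.45 -5.93

A=(0,0), D=(6.00,0)
B = A + 3.00·(cos294°, sin294°) = (1.2202, -2.7406)
|BD| = 5.5098
circle(B,5.00) ∩ circle(D,8.00): a=-0.7843, h=4.9381
  candidates: C₊=(-1.9165,1.1531) cross=27.208; C₋=(2.9961,-7.4146) cross=-27.208
  mode - wants cross < 0 → take C=(2.9961,-7.4146) (cross=-27.208)
ex = (C−B)/|BC| = (0.3552,-0.9348); ey = (0.9348,0.3552)
P = B + 3.06·ex + -0.92·ey = (1.4470,-5.9279)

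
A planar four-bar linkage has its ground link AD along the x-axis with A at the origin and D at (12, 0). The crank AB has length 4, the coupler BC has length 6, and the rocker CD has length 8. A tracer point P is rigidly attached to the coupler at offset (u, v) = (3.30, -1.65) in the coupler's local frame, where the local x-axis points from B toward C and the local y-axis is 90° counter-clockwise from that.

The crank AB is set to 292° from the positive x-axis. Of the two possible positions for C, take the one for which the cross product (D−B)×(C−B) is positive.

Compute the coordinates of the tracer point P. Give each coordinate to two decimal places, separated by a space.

A=(0,0), D=(12.00,0)
B = A + 4.00·(cos292°, sin292°) = (1.4984, -3.7087)
|BD| = 11.1372
circle(B,6.00) ∩ circle(D,8.00): a=4.3116, h=4.1726
  candidates: C₊=(4.1744,1.6615) cross=46.471; C₋=(6.9534,-6.2074) cross=-46.471
  mode + wants cross > 0 → take C=(4.1744,1.6615) (cross=46.471)
ex = (C−B)/|BC| = (0.4460,0.8950); ey = (-0.8950,0.4460)
P = B + 3.30·ex + -1.65·ey = (4.4470,-1.4910)

4.45 -1.49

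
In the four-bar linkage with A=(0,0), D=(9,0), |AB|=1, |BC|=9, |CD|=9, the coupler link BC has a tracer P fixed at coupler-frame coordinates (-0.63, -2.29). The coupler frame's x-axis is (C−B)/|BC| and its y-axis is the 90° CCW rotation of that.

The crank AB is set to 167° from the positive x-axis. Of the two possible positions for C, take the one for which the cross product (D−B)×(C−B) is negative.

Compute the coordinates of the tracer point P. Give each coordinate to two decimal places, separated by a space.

A=(0,0), D=(9.00,0)
B = A + 1.00·(cos167°, sin167°) = (-0.9744, 0.2250)
|BD| = 9.9769
circle(B,9.00) ∩ circle(D,9.00): a=4.9885, h=7.4910
  candidates: C₊=(4.1817,7.6016) cross=74.737; C₋=(3.8439,-7.3766) cross=-74.737
  mode - wants cross < 0 → take C=(3.8439,-7.3766) (cross=-74.737)
ex = (C−B)/|BC| = (0.5354,-0.8446); ey = (0.8446,0.5354)
P = B + -0.63·ex + -2.29·ey = (-3.2458,-0.4689)

-3.25 -0.47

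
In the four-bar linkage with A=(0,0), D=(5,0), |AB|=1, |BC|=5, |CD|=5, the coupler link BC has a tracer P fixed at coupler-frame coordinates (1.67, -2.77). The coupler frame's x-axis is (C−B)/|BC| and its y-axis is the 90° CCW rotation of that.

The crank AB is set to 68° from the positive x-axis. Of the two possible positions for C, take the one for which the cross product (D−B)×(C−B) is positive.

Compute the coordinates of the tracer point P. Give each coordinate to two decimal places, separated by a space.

A=(0,0), D=(5.00,0)
B = A + 1.00·(cos68°, sin68°) = (0.3746, 0.9272)
|BD| = 4.7174
circle(B,5.00) ∩ circle(D,5.00): a=2.3587, h=4.4087
  candidates: C₊=(3.5538,4.7863) cross=20.798; C₋=(1.8208,-3.8591) cross=-20.798
  mode + wants cross > 0 → take C=(3.5538,4.7863) (cross=20.798)
ex = (C−B)/|BC| = (0.6358,0.7718); ey = (-0.7718,0.6358)
P = B + 1.67·ex + -2.77·ey = (3.5744,0.4548)

3.57 0.45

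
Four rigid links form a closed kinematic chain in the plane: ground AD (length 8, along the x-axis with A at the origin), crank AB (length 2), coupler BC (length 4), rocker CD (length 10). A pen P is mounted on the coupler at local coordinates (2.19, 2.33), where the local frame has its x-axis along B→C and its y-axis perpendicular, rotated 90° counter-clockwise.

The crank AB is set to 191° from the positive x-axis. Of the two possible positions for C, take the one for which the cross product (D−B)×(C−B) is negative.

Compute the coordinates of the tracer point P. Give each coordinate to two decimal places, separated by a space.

A=(0,0), D=(8.00,0)
B = A + 2.00·(cos191°, sin191°) = (-1.9633, -0.3816)
|BD| = 9.9706
circle(B,4.00) ∩ circle(D,10.00): a=0.7729, h=3.9246
  candidates: C₊=(-1.3412,3.5697) cross=39.131; C₋=(-1.0407,-4.2738) cross=-39.131
  mode - wants cross < 0 → take C=(-1.0407,-4.2738) (cross=-39.131)
ex = (C−B)/|BC| = (0.2306,-0.9730); ey = (0.9730,0.2306)
P = B + 2.19·ex + 2.33·ey = (0.8090,-1.9752)

0.81 -1.98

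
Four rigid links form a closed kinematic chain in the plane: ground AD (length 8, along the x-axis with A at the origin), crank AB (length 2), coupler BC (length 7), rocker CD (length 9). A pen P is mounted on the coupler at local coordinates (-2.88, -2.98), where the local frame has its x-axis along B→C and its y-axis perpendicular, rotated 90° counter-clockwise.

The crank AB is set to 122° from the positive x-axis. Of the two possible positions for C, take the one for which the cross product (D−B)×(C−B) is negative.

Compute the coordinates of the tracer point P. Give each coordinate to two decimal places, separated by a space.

A=(0,0), D=(8.00,0)
B = A + 2.00·(cos122°, sin122°) = (-1.0598, 1.6961)
|BD| = 9.2172
circle(B,7.00) ∩ circle(D,9.00): a=2.8727, h=6.3834
  candidates: C₊=(2.9385,7.4418) cross=58.837; C₋=(0.5892,-5.1069) cross=-58.837
  mode - wants cross < 0 → take C=(0.5892,-5.1069) (cross=-58.837)
ex = (C−B)/|BC| = (0.2356,-0.9719); ey = (0.9719,0.2356)
P = B + -2.88·ex + -2.98·ey = (-4.6344,3.7930)

-4.63 3.79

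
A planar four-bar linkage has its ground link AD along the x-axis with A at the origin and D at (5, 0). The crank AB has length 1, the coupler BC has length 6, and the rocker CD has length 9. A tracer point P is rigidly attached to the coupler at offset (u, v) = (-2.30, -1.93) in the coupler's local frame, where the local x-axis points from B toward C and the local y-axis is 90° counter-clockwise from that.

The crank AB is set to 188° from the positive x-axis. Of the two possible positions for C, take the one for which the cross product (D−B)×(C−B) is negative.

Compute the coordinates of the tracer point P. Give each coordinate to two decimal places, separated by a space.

A=(0,0), D=(5.00,0)
B = A + 1.00·(cos188°, sin188°) = (-0.9903, -0.1392)
|BD| = 5.9919
circle(B,6.00) ∩ circle(D,9.00): a=-0.7591, h=5.9518
  candidates: C₊=(-1.8874,5.7934) cross=35.662; C₋=(-1.6110,-6.1070) cross=-35.662
  mode - wants cross < 0 → take C=(-1.6110,-6.1070) (cross=-35.662)
ex = (C−B)/|BC| = (-0.1034,-0.9946); ey = (0.9946,-0.1034)
P = B + -2.30·ex + -1.93·ey = (-2.6720,2.3481)

-2.67 2.35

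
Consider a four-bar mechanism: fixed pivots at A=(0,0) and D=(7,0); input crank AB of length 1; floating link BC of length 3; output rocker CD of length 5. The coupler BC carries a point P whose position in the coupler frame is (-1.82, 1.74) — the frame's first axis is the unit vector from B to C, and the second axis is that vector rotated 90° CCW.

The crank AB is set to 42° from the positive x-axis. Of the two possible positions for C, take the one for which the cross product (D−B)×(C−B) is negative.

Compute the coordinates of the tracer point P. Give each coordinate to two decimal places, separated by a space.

1.23 3.14

A=(0,0), D=(7.00,0)
B = A + 1.00·(cos42°, sin42°) = (0.7431, 0.6691)
|BD| = 6.2925
circle(B,3.00) ∩ circle(D,5.00): a=1.8749, h=2.3419
  candidates: C₊=(2.8565,2.7984) cross=14.737; C₋=(2.3584,-1.8589) cross=-14.737
  mode - wants cross < 0 → take C=(2.3584,-1.8589) (cross=-14.737)
ex = (C−B)/|BC| = (0.5384,-0.8427); ey = (0.8427,0.5384)
P = B + -1.82·ex + 1.74·ey = (1.2295,3.1397)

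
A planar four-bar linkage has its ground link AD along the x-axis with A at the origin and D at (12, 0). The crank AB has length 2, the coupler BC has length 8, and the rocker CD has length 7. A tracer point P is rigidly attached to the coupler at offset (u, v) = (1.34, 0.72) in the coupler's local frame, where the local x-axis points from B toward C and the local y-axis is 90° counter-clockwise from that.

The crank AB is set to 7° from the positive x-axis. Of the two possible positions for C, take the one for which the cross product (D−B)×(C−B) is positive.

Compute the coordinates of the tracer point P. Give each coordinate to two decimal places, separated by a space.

A=(0,0), D=(12.00,0)
B = A + 2.00·(cos7°, sin7°) = (1.9851, 0.2437)
|BD| = 10.0179
circle(B,8.00) ∩ circle(D,7.00): a=5.7576, h=5.5543
  candidates: C₊=(7.8761,5.6563) cross=55.642; C₋=(7.6058,-5.4490) cross=-55.642
  mode + wants cross > 0 → take C=(7.8761,5.6563) (cross=55.642)
ex = (C−B)/|BC| = (0.7364,0.6766); ey = (-0.6766,0.7364)
P = B + 1.34·ex + 0.72·ey = (2.4847,1.6805)

2.48 1.68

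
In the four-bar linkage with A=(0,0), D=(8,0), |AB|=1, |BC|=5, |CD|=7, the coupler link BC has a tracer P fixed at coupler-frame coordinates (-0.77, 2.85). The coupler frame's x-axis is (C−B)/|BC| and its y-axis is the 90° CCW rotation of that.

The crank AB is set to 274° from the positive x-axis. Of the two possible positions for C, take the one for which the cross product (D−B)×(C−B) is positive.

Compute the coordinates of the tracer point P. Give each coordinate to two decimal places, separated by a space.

A=(0,0), D=(8.00,0)
B = A + 1.00·(cos274°, sin274°) = (0.0698, -0.9976)
|BD| = 7.9927
circle(B,5.00) ∩ circle(D,7.00): a=2.4950, h=4.3330
  candidates: C₊=(2.0045,3.6130) cross=34.633; C₋=(3.0861,-4.9853) cross=-34.633
  mode + wants cross > 0 → take C=(2.0045,3.6130) (cross=34.633)
ex = (C−B)/|BC| = (0.3869,0.9221); ey = (-0.9221,0.3869)
P = B + -0.77·ex + 2.85·ey = (-2.8562,-0.6048)

-2.86 -0.60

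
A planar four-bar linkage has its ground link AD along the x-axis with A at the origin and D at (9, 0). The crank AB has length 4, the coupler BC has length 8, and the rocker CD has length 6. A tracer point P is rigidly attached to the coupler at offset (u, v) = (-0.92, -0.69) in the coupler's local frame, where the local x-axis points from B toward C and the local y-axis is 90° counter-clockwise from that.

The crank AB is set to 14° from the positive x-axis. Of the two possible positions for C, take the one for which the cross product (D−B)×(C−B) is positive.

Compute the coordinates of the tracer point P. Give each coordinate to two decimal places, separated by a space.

3.58 -0.14

A=(0,0), D=(9.00,0)
B = A + 4.00·(cos14°, sin14°) = (3.8812, 0.9677)
|BD| = 5.2095
circle(B,8.00) ∩ circle(D,6.00): a=5.2921, h=5.9994
  candidates: C₊=(10.1957,5.8797) cross=31.254; C₋=(7.9668,-5.9104) cross=-31.254
  mode + wants cross > 0 → take C=(10.1957,5.8797) (cross=31.254)
ex = (C−B)/|BC| = (0.7893,0.6140); ey = (-0.6140,0.7893)
P = B + -0.92·ex + -0.69·ey = (3.5787,-0.1418)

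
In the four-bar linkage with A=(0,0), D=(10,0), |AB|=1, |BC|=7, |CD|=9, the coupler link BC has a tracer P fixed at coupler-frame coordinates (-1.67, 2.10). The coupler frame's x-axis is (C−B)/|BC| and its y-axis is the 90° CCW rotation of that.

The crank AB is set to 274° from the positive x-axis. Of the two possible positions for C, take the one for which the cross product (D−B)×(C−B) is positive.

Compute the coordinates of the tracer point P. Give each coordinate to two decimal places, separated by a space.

-2.52 -1.71

A=(0,0), D=(10.00,0)
B = A + 1.00·(cos274°, sin274°) = (0.0698, -0.9976)
|BD| = 9.9802
circle(B,7.00) ∩ circle(D,9.00): a=3.3869, h=6.1261
  candidates: C₊=(2.8274,5.4364) cross=61.139; C₋=(4.0521,-6.7544) cross=-61.139
  mode + wants cross > 0 → take C=(2.8274,5.4364) (cross=61.139)
ex = (C−B)/|BC| = (0.3940,0.9191); ey = (-0.9191,0.3940)
P = B + -1.67·ex + 2.10·ey = (-2.5183,-1.7052)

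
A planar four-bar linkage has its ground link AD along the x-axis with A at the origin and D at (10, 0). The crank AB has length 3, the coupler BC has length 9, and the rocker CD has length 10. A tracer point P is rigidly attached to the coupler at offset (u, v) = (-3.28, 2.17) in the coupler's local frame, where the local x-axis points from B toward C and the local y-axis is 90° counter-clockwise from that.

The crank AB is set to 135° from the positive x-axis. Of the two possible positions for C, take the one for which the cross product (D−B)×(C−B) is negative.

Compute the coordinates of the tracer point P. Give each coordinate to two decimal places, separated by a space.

-1.66 6.03

A=(0,0), D=(10.00,0)
B = A + 3.00·(cos135°, sin135°) = (-2.1213, 2.1213)
|BD| = 12.3055
circle(B,9.00) ∩ circle(D,10.00): a=5.3808, h=7.2144
  candidates: C₊=(4.4226,8.3001) cross=88.777; C₋=(1.9352,-5.9126) cross=-88.777
  mode - wants cross < 0 → take C=(1.9352,-5.9126) (cross=-88.777)
ex = (C−B)/|BC| = (0.4507,-0.8927); ey = (0.8927,0.4507)
P = B + -3.28·ex + 2.17·ey = (-1.6626,6.0273)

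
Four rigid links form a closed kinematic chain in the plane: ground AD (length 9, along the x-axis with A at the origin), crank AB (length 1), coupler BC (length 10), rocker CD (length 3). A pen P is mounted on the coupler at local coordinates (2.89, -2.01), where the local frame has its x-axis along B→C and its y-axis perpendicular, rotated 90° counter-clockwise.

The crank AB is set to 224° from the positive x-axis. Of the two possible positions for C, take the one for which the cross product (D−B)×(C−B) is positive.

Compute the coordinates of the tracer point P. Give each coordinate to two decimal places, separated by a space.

2.71 -1.51

A=(0,0), D=(9.00,0)
B = A + 1.00·(cos224°, sin224°) = (-0.7193, -0.6947)
|BD| = 9.7441
circle(B,10.00) ∩ circle(D,3.00): a=9.5415, h=2.9932
  candidates: C₊=(8.5845,2.9711) cross=29.166; C₋=(9.0113,-3.0000) cross=-29.166
  mode + wants cross > 0 → take C=(8.5845,2.9711) (cross=29.166)
ex = (C−B)/|BC| = (0.9304,0.3666); ey = (-0.3666,0.9304)
P = B + 2.89·ex + -2.01·ey = (2.7063,-1.5053)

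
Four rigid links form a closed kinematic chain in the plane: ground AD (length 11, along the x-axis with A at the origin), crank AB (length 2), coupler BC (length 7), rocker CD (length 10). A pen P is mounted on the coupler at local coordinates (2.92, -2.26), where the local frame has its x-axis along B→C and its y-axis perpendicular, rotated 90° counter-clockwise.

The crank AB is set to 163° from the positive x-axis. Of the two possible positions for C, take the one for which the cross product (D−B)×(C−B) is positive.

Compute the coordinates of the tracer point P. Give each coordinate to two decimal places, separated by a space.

A=(0,0), D=(11.00,0)
B = A + 2.00·(cos163°, sin163°) = (-1.9126, 0.5847)
|BD| = 12.9258
circle(B,7.00) ∩ circle(D,10.00): a=4.4901, h=5.3702
  candidates: C₊=(2.8159,5.7463) cross=69.414; C₋=(2.3300,-4.9831) cross=-69.414
  mode + wants cross > 0 → take C=(2.8159,5.7463) (cross=69.414)
ex = (C−B)/|BC| = (0.6755,0.7374); ey = (-0.7374,0.6755)
P = B + 2.92·ex + -2.26·ey = (1.7263,1.2112)

1.73 1.21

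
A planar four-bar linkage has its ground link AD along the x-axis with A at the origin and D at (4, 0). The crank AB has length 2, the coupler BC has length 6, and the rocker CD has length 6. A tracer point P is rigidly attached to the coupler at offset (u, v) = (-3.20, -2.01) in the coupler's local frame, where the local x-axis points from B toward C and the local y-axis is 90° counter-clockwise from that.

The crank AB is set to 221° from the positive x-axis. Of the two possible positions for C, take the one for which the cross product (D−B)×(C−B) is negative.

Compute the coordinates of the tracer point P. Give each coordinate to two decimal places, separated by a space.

-5.14 -0.25

A=(0,0), D=(4.00,0)
B = A + 2.00·(cos221°, sin221°) = (-1.5094, -1.3121)
|BD| = 5.6635
circle(B,6.00) ∩ circle(D,6.00): a=2.8318, h=5.2897
  candidates: C₊=(0.0198,4.4897) cross=29.958; C₋=(2.4708,-5.8019) cross=-29.958
  mode - wants cross < 0 → take C=(2.4708,-5.8019) (cross=-29.958)
ex = (C−B)/|BC| = (0.6634,-0.7483); ey = (0.7483,0.6634)
P = B + -3.20·ex + -2.01·ey = (-5.1363,-0.2510)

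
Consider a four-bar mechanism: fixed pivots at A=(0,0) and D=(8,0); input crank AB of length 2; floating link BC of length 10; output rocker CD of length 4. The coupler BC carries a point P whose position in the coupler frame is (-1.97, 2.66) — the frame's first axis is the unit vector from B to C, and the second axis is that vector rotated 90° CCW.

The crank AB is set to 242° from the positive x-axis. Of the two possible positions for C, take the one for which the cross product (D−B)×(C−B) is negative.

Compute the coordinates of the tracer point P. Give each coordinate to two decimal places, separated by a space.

A=(0,0), D=(8.00,0)
B = A + 2.00·(cos242°, sin242°) = (-0.9389, -1.7659)
|BD| = 9.1117
circle(B,10.00) ∩ circle(D,4.00): a=9.1653, h=3.9996
  candidates: C₊=(7.2774,3.9342) cross=36.444; C₋=(8.8277,-3.9134) cross=-36.444
  mode - wants cross < 0 → take C=(8.8277,-3.9134) (cross=-36.444)
ex = (C−B)/|BC| = (0.9767,-0.2148); ey = (0.2148,0.9767)
P = B + -1.97·ex + 2.66·ey = (-2.2917,1.2551)

-2.29 1.26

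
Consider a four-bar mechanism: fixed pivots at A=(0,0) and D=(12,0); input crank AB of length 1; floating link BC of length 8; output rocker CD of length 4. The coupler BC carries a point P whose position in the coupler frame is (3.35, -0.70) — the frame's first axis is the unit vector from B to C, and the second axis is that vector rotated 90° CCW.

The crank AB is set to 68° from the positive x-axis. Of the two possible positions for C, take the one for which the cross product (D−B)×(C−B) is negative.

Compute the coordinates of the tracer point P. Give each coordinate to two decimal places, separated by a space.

3.45 -0.57

A=(0,0), D=(12.00,0)
B = A + 1.00·(cos68°, sin68°) = (0.3746, 0.9272)
|BD| = 11.6623
circle(B,8.00) ∩ circle(D,4.00): a=7.8891, h=1.3276
  candidates: C₊=(8.3443,1.6234) cross=15.483; C₋=(8.1331,-1.0235) cross=-15.483
  mode - wants cross < 0 → take C=(8.1331,-1.0235) (cross=-15.483)
ex = (C−B)/|BC| = (0.9698,-0.2438); ey = (0.2438,0.9698)
P = B + 3.35·ex + -0.70·ey = (3.4528,-0.5685)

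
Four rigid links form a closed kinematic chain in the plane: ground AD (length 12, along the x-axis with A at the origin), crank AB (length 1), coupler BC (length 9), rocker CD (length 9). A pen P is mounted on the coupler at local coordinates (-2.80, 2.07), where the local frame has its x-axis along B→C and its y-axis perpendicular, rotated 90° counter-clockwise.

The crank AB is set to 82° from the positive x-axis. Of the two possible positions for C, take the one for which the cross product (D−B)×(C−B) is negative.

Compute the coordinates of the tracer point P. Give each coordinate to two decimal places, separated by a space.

0.13 4.47

A=(0,0), D=(12.00,0)
B = A + 1.00·(cos82°, sin82°) = (0.1392, 0.9903)
|BD| = 11.9021
circle(B,9.00) ∩ circle(D,9.00): a=5.9510, h=6.7517
  candidates: C₊=(6.6313,7.2234) cross=80.359; C₋=(5.5078,-6.2331) cross=-80.359
  mode - wants cross < 0 → take C=(5.5078,-6.2331) (cross=-80.359)
ex = (C−B)/|BC| = (0.5965,-0.8026); ey = (0.8026,0.5965)
P = B + -2.80·ex + 2.07·ey = (0.1303,4.4723)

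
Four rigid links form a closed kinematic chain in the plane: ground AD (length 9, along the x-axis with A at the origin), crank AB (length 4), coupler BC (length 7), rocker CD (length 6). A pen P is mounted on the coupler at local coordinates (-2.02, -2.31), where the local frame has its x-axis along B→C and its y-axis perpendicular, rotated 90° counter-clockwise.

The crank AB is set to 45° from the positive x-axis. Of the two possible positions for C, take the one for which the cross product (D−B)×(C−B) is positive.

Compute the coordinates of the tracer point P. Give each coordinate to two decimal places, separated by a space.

A=(0,0), D=(9.00,0)
B = A + 4.00·(cos45°, sin45°) = (2.8284, 2.8284)
|BD| = 6.7888
circle(B,7.00) ∩ circle(D,6.00): a=4.3519, h=5.4828
  candidates: C₊=(9.0689,5.9996) cross=37.222; C₋=(4.5003,-3.9690) cross=-37.222
  mode + wants cross > 0 → take C=(9.0689,5.9996) (cross=37.222)
ex = (C−B)/|BC| = (0.8915,0.4530); ey = (-0.4530,0.8915)
P = B + -2.02·ex + -2.31·ey = (2.0741,-0.1460)

2.07 -0.15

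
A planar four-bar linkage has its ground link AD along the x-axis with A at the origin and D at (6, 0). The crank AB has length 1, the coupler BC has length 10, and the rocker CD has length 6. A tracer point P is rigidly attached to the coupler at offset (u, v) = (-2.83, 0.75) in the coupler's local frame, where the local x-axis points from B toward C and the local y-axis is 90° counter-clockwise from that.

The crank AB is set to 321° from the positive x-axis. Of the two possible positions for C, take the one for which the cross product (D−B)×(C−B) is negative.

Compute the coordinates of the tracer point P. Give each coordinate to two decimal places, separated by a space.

-1.55 1.15

A=(0,0), D=(6.00,0)
B = A + 1.00·(cos321°, sin321°) = (0.7771, -0.6293)
|BD| = 5.2606
circle(B,10.00) ∩ circle(D,6.00): a=8.7132, h=4.9071
  candidates: C₊=(8.8408,5.2849) cross=25.814; C₋=(10.0148,-4.4588) cross=-25.814
  mode - wants cross < 0 → take C=(10.0148,-4.4588) (cross=-25.814)
ex = (C−B)/|BC| = (0.9238,-0.3830); ey = (0.3830,0.9238)
P = B + -2.83·ex + 0.75·ey = (-1.5499,1.1473)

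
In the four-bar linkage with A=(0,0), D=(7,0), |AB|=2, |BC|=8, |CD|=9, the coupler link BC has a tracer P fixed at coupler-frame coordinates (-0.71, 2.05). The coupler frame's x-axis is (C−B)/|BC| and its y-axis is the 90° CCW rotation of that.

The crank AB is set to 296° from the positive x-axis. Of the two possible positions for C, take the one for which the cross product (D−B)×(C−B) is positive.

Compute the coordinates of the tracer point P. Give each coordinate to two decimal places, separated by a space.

A=(0,0), D=(7.00,0)
B = A + 2.00·(cos296°, sin296°) = (0.8767, -1.7976)
|BD| = 6.3817
circle(B,8.00) ∩ circle(D,9.00): a=1.8589, h=7.7810
  candidates: C₊=(0.4686,6.1920) cross=49.656; C₋=(4.8521,-8.7399) cross=-49.656
  mode + wants cross > 0 → take C=(0.4686,6.1920) (cross=49.656)
ex = (C−B)/|BC| = (-0.0510,0.9987); ey = (-0.9987,-0.0510)
P = B + -0.71·ex + 2.05·ey = (-1.1344,-2.6113)

-1.13 -2.61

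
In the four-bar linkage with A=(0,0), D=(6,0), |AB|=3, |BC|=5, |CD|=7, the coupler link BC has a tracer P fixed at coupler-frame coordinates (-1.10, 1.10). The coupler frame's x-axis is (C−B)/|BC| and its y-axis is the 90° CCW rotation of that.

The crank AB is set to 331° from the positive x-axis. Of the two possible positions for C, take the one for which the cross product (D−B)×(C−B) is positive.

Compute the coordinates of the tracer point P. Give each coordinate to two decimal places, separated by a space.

A=(0,0), D=(6.00,0)
B = A + 3.00·(cos331°, sin331°) = (2.6239, -1.4544)
|BD| = 3.6761
circle(B,5.00) ∩ circle(D,7.00): a=-1.4263, h=4.7923
  candidates: C₊=(-0.5821,2.3825) cross=17.617; C₋=(3.2100,-6.4200) cross=-17.617
  mode + wants cross > 0 → take C=(-0.5821,2.3825) (cross=17.617)
ex = (C−B)/|BC| = (-0.6412,0.7674); ey = (-0.7674,-0.6412)
P = B + -1.10·ex + 1.10·ey = (2.4850,-3.0039)

2.49 -3.00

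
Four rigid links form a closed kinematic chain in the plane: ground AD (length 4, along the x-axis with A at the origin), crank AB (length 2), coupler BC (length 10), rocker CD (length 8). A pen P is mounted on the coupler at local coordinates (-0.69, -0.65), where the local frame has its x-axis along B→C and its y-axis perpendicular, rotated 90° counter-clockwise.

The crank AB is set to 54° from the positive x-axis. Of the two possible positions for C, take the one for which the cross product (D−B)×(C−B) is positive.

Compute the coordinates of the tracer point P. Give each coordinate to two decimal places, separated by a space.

0.67 0.82

A=(0,0), D=(4.00,0)
B = A + 2.00·(cos54°, sin54°) = (1.1756, 1.6180)
|BD| = 3.2551
circle(B,10.00) ∩ circle(D,8.00): a=7.1574, h=6.9837
  candidates: C₊=(10.8575,4.1200) cross=22.732; C₋=(3.9146,-7.9995) cross=-22.732
  mode + wants cross > 0 → take C=(10.8575,4.1200) (cross=22.732)
ex = (C−B)/|BC| = (0.9682,0.2502); ey = (-0.2502,0.9682)
P = B + -0.69·ex + -0.65·ey = (0.6701,0.8161)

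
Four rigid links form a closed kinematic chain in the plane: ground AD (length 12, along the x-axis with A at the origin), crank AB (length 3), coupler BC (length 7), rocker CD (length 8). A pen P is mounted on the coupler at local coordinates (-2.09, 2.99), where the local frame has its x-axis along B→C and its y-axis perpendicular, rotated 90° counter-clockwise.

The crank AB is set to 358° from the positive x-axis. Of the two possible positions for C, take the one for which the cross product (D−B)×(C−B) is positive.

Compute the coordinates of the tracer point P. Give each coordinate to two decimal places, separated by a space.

A=(0,0), D=(12.00,0)
B = A + 3.00·(cos358°, sin358°) = (2.9982, -0.1047)
|BD| = 9.0024
circle(B,7.00) ∩ circle(D,8.00): a=3.6681, h=5.9620
  candidates: C₊=(6.5967,5.8995) cross=53.672; C₋=(6.7354,-6.0236) cross=-53.672
  mode + wants cross > 0 → take C=(6.5967,5.8995) (cross=53.672)
ex = (C−B)/|BC| = (0.5141,0.8577); ey = (-0.8577,0.5141)
P = B + -2.09·ex + 2.99·ey = (-0.6409,-0.3603)

-0.64 -0.36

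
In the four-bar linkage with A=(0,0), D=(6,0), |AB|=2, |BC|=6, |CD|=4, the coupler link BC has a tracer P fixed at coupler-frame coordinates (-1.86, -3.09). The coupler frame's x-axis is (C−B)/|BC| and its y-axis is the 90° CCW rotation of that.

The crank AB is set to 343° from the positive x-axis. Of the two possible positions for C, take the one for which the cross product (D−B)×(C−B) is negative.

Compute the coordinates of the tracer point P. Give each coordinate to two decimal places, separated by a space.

A=(0,0), D=(6.00,0)
B = A + 2.00·(cos343°, sin343°) = (1.9126, -0.5847)
|BD| = 4.1290
circle(B,6.00) ∩ circle(D,4.00): a=4.4864, h=3.9840
  candidates: C₊=(5.7896,3.9945) cross=16.450; C₋=(6.9180,-3.8932) cross=-16.450
  mode - wants cross < 0 → take C=(6.9180,-3.8932) (cross=-16.450)
ex = (C−B)/|BC| = (0.8342,-0.5514); ey = (0.5514,0.8342)
P = B + -1.86·ex + -3.09·ey = (-1.3429,-2.1369)

-1.34 -2.14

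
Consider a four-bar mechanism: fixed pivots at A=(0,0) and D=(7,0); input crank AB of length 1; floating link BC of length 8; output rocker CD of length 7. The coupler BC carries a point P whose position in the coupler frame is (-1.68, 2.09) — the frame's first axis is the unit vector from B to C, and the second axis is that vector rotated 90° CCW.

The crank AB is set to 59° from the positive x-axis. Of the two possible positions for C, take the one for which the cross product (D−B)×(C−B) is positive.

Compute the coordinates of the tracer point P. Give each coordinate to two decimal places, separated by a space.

A=(0,0), D=(7.00,0)
B = A + 1.00·(cos59°, sin59°) = (0.5150, 0.8572)
|BD| = 6.5414
circle(B,8.00) ∩ circle(D,7.00): a=4.4172, h=6.6699
  candidates: C₊=(5.7682,6.8908) cross=43.630; C₋=(4.0202,-6.3341) cross=-43.630
  mode + wants cross > 0 → take C=(5.7682,6.8908) (cross=43.630)
ex = (C−B)/|BC| = (0.6566,0.7542); ey = (-0.7542,0.6566)
P = B + -1.68·ex + 2.09·ey = (-2.1644,0.9625)

-2.16 0.96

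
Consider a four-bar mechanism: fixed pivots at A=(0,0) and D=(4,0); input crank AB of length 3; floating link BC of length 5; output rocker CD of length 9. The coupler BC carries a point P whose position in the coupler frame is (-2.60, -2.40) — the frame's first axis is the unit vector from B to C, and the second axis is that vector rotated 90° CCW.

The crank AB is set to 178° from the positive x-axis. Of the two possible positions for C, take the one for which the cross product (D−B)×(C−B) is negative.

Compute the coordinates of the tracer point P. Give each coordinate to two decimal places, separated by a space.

A=(0,0), D=(4.00,0)
B = A + 3.00·(cos178°, sin178°) = (-2.9982, 0.1047)
|BD| = 6.9990
circle(B,5.00) ∩ circle(D,9.00): a=-0.5011, h=4.9748
  candidates: C₊=(-3.4248,5.0865) cross=34.819; C₋=(-3.5737,-4.8621) cross=-34.819
  mode - wants cross < 0 → take C=(-3.5737,-4.8621) (cross=-34.819)
ex = (C−B)/|BC| = (-0.1151,-0.9934); ey = (0.9934,-0.1151)
P = B + -2.60·ex + -2.40·ey = (-5.0830,2.9637)

-5.08 2.96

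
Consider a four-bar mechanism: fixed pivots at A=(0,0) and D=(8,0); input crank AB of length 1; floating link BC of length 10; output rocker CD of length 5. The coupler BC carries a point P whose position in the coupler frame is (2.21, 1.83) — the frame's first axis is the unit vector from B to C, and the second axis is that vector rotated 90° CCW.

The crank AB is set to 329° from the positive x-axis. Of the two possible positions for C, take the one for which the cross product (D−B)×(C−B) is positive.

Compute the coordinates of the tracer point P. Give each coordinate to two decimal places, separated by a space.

1.75 2.21

A=(0,0), D=(8.00,0)
B = A + 1.00·(cos329°, sin329°) = (0.8572, -0.5150)
|BD| = 7.1614
circle(B,10.00) ∩ circle(D,5.00): a=8.8171, h=4.7179
  candidates: C₊=(9.3121,4.8248) cross=33.787; C₋=(9.9908,-4.5866) cross=-33.787
  mode + wants cross > 0 → take C=(9.3121,4.8248) (cross=33.787)
ex = (C−B)/|BC| = (0.8455,0.5340); ey = (-0.5340,0.8455)
P = B + 2.21·ex + 1.83·ey = (1.7485,2.2123)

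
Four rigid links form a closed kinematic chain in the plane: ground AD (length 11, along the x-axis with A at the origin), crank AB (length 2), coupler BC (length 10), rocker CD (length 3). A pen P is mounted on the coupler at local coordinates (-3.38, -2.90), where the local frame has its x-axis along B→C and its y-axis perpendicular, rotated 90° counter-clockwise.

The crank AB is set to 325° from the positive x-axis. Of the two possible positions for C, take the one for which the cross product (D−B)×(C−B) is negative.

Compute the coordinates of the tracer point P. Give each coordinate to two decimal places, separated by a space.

-2.21 -3.39

A=(0,0), D=(11.00,0)
B = A + 2.00·(cos325°, sin325°) = (1.6383, -1.1472)
|BD| = 9.4317
circle(B,10.00) ∩ circle(D,3.00): a=9.5400, h=2.9980
  candidates: C₊=(10.7428,2.9890) cross=28.277; C₋=(11.4721,-2.9626) cross=-28.277
  mode - wants cross < 0 → take C=(11.4721,-2.9626) (cross=-28.277)
ex = (C−B)/|BC| = (0.9834,-0.1815); ey = (0.1815,0.9834)
P = B + -3.38·ex + -2.90·ey = (-2.2120,-3.3853)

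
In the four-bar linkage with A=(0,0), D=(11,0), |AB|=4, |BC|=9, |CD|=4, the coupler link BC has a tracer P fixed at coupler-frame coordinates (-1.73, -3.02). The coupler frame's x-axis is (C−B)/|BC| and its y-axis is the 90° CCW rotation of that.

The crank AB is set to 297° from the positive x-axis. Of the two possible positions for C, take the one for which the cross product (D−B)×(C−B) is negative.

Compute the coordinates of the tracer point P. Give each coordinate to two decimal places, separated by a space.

A=(0,0), D=(11.00,0)
B = A + 4.00·(cos297°, sin297°) = (1.8160, -3.5640)
|BD| = 9.8513
circle(B,9.00) ∩ circle(D,4.00): a=8.2247, h=3.6543
  candidates: C₊=(8.1615,2.8183) cross=36.000; C₋=(10.8056,-3.9953) cross=-36.000
  mode - wants cross < 0 → take C=(10.8056,-3.9953) (cross=-36.000)
ex = (C−B)/|BC| = (0.9989,-0.0479); ey = (0.0479,0.9989)
P = B + -1.73·ex + -3.02·ey = (-0.0568,-6.4977)

-0.06 -6.50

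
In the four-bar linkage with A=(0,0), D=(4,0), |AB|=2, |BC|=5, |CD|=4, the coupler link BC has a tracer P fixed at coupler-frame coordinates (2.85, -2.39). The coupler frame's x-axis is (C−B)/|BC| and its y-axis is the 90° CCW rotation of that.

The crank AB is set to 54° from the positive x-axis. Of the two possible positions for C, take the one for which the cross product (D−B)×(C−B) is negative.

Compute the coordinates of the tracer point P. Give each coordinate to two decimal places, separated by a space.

-0.84 -1.51

A=(0,0), D=(4.00,0)
B = A + 2.00·(cos54°, sin54°) = (1.1756, 1.6180)
|BD| = 3.2551
circle(B,5.00) ∩ circle(D,4.00): a=3.0100, h=3.9925
  candidates: C₊=(5.7719,3.5861) cross=12.996; C₋=(1.8028,-3.3425) cross=-12.996
  mode - wants cross < 0 → take C=(1.8028,-3.3425) (cross=-12.996)
ex = (C−B)/|BC| = (0.1254,-0.9921); ey = (0.9921,0.1254)
P = B + 2.85·ex + -2.39·ey = (-0.8381,-1.5093)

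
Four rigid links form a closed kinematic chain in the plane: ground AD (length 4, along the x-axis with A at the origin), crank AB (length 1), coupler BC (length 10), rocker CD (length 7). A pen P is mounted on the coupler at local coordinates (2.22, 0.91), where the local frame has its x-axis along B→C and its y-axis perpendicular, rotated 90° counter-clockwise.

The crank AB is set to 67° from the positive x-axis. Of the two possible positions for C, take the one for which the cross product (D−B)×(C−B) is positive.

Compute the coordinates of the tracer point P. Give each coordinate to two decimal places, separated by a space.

A=(0,0), D=(4.00,0)
B = A + 1.00·(cos67°, sin67°) = (0.3907, 0.9205)
|BD| = 3.7248
circle(B,10.00) ∩ circle(D,7.00): a=8.7084, h=4.9157
  candidates: C₊=(10.0438,3.5316) cross=18.310; C₋=(7.6142,-5.9948) cross=-18.310
  mode + wants cross > 0 → take C=(10.0438,3.5316) (cross=18.310)
ex = (C−B)/|BC| = (0.9653,0.2611); ey = (-0.2611,0.9653)
P = B + 2.22·ex + 0.91·ey = (2.2961,2.3786)

2.30 2.38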